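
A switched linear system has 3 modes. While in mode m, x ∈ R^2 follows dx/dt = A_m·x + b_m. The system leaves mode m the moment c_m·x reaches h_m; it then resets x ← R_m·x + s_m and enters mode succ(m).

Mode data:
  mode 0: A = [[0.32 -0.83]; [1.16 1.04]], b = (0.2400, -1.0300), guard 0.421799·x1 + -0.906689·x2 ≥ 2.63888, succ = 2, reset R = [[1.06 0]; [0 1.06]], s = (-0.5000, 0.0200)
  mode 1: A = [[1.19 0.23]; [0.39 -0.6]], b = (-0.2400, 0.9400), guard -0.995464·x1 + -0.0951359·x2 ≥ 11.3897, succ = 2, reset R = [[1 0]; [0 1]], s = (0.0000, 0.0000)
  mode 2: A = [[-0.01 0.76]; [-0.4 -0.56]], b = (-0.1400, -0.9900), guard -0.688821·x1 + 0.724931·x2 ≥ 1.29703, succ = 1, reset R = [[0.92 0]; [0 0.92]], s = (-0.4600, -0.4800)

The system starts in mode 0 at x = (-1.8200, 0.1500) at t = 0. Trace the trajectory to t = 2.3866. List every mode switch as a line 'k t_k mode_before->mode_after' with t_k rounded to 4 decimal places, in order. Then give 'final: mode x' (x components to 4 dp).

1 0.7994 0->2
2 1.8061 2->1
final: 1 -8.6550 -2.2962

Mode 0: guard c·x = 2.6389 hit at Δt = 0.7994 (t = 0.7994), x⁻ = (-1.0999, -3.4221) → reset → x⁺ = (-1.6659, -3.6075), jump to mode 2
Mode 2: guard c·x = 1.2970 hit at Δt = 1.0067 (t = 1.8061), x⁻ = (-3.8779, -1.8956) → reset → x⁺ = (-4.0277, -2.2239), jump to mode 1
Mode 1: flow for 0.5805 to horizon, guard not reached → x = (-8.6550, -2.2962)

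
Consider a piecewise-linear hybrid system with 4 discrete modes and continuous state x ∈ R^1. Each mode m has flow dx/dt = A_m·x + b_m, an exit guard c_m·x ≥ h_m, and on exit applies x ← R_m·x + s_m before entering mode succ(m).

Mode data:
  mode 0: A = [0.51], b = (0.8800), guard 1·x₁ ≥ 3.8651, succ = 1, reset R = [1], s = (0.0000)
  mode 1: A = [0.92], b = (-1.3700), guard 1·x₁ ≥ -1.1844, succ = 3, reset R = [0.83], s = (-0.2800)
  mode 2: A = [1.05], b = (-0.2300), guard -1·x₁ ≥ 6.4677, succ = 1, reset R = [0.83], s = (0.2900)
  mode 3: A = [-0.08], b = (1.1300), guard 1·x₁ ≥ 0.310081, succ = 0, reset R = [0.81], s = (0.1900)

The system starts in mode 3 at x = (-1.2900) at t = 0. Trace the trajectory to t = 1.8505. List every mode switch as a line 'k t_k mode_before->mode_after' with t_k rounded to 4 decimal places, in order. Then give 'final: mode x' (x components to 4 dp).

Mode 3: guard c·x = 0.3101 hit at Δt = 1.3699 (t = 1.3699), x⁻ = (0.3101) → reset → x⁺ = (0.4412), jump to mode 0
Mode 0: flow for 0.4806 to horizon, guard not reached → x = (1.0430)

1 1.3699 3->0
final: 0 1.0430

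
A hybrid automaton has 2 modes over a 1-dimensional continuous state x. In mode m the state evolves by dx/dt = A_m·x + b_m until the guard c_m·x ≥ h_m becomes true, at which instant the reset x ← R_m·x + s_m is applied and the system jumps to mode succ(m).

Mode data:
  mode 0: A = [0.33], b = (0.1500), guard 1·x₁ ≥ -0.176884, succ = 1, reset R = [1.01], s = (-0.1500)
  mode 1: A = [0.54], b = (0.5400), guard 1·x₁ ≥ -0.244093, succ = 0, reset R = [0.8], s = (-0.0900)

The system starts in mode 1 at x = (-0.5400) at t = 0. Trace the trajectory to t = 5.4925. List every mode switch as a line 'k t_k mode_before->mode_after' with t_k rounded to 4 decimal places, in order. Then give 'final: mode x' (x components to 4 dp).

1 0.9198 1->0
2 2.4195 0->1
3 2.6392 1->0
4 4.1389 0->1
5 4.3586 1->0
final: 0 -0.2085

Mode 1: guard c·x = -0.2441 hit at Δt = 0.9198 (t = 0.9198), x⁻ = (-0.2441) → reset → x⁺ = (-0.2853), jump to mode 0
Mode 0: guard c·x = -0.1769 hit at Δt = 1.4997 (t = 2.4195), x⁻ = (-0.1769) → reset → x⁺ = (-0.3287), jump to mode 1
Mode 1: guard c·x = -0.2441 hit at Δt = 0.2197 (t = 2.6392), x⁻ = (-0.2441) → reset → x⁺ = (-0.2853), jump to mode 0
Mode 0: guard c·x = -0.1769 hit at Δt = 1.4997 (t = 4.1389), x⁻ = (-0.1769) → reset → x⁺ = (-0.3287), jump to mode 1
Mode 1: guard c·x = -0.2441 hit at Δt = 0.2197 (t = 4.3586), x⁻ = (-0.2441) → reset → x⁺ = (-0.2853), jump to mode 0
Mode 0: flow for 1.1339 to horizon, guard not reached → x = (-0.2085)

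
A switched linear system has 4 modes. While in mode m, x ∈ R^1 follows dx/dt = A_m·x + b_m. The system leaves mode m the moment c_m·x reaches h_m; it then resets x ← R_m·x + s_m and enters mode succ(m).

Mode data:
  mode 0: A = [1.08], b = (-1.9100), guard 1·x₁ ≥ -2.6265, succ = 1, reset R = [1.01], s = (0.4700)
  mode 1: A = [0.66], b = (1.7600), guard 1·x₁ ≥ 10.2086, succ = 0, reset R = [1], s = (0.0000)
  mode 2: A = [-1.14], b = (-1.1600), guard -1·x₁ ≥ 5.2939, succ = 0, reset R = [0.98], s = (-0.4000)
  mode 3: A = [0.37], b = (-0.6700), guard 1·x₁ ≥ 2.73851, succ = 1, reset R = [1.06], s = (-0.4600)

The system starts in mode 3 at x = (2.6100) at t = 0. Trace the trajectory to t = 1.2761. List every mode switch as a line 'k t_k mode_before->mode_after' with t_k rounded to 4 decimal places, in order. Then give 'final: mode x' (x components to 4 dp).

Mode 3: guard c·x = 2.7385 hit at Δt = 0.4030 (t = 0.4030), x⁻ = (2.7385) → reset → x⁺ = (2.4428), jump to mode 1
Mode 1: flow for 0.8731 to horizon, guard not reached → x = (6.4249)

1 0.4030 3->1
final: 1 6.4249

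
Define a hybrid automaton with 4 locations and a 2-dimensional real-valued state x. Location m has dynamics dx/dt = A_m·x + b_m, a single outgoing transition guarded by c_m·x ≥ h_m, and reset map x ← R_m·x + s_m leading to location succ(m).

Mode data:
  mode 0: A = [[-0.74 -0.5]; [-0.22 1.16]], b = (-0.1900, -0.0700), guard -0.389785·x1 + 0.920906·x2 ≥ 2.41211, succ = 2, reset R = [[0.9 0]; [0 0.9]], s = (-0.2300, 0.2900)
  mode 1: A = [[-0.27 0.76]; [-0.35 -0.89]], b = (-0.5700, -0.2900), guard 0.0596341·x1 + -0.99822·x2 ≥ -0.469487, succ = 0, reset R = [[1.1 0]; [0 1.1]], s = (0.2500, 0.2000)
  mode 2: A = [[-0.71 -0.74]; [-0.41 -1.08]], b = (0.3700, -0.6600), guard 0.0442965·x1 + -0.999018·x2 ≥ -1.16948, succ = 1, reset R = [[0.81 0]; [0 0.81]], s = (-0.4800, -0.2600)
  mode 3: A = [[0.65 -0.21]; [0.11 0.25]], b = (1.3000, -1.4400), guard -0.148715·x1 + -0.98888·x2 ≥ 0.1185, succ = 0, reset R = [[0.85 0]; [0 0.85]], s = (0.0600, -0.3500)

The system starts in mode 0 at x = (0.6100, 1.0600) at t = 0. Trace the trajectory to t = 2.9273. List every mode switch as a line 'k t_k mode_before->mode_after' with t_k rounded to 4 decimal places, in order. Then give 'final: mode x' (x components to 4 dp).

1 0.7907 0->2
2 1.4067 2->1
3 2.0536 1->0
final: 0 -0.9916 1.9794

Mode 0: guard c·x = 2.4121 hit at Δt = 0.7907 (t = 0.7907), x⁻ = (-0.2906, 2.4963) → reset → x⁺ = (-0.4916, 2.5366), jump to mode 2
Mode 2: guard c·x = -1.1695 hit at Δt = 0.6160 (t = 1.4067), x⁻ = (-0.7621, 1.1368) → reset → x⁺ = (-1.0973, 0.6608), jump to mode 1
Mode 1: guard c·x = -0.4695 hit at Δt = 0.6469 (t = 2.0536), x⁻ = (-1.0249, 0.4091) → reset → x⁺ = (-0.8774, 0.6500), jump to mode 0
Mode 0: flow for 0.8737 to horizon, guard not reached → x = (-0.9916, 1.9794)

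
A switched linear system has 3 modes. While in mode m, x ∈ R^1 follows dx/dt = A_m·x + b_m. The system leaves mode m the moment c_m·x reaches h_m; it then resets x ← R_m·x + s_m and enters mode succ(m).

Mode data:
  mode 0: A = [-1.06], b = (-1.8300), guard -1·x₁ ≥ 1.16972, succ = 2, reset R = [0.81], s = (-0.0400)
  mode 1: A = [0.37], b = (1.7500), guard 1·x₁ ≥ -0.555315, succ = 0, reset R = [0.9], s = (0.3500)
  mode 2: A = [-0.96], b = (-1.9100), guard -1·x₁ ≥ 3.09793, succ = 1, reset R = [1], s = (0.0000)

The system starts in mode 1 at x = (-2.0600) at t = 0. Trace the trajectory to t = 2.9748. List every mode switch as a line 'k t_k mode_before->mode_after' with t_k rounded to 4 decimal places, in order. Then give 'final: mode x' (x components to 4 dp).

Mode 1: guard c·x = -0.5553 hit at Δt = 1.2081 (t = 1.2081), x⁻ = (-0.5553) → reset → x⁺ = (-0.1498), jump to mode 0
Mode 0: guard c·x = 1.1697 hit at Δt = 0.9821 (t = 2.1902), x⁻ = (-1.1697) → reset → x⁺ = (-0.9875), jump to mode 2
Mode 2: flow for 0.7846 to horizon, guard not reached → x = (-1.5177)

1 1.2081 1->0
2 2.1902 0->2
final: 2 -1.5177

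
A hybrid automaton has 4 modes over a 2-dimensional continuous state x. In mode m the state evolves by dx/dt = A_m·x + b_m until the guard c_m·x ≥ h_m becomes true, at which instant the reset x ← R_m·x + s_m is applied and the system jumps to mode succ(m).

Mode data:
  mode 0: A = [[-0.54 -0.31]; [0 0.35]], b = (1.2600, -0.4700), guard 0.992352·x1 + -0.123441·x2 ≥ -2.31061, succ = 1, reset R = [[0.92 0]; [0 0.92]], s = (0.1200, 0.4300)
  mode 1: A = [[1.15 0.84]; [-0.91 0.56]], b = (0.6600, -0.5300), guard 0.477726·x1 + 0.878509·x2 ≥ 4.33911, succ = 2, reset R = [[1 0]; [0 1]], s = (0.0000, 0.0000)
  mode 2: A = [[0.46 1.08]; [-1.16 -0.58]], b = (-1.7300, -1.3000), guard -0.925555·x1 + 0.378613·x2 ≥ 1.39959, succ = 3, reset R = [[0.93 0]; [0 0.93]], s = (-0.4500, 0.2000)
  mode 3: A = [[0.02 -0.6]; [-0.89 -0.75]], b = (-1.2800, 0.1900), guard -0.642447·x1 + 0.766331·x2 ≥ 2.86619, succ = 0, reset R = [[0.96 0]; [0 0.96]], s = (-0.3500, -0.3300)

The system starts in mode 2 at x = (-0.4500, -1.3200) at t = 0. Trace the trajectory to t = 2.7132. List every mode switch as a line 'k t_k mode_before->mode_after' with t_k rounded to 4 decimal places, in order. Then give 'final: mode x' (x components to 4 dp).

Mode 2: guard c·x = 1.3996 hit at Δt = 0.4112 (t = 0.4112), x⁻ = (-1.9230, -1.0044) → reset → x⁺ = (-2.2384, -0.7341), jump to mode 3
Mode 3: guard c·x = 2.8662 hit at Δt = 0.7104 (t = 1.1216), x⁻ = (-3.2549, 1.0114) → reset → x⁺ = (-3.4747, 0.6409), jump to mode 0
Mode 0: guard c·x = -2.3106 hit at Δt = 0.4627 (t = 1.5843), x⁻ = (-2.2640, 0.5176) → reset → x⁺ = (-1.9629, 0.9061), jump to mode 1
Mode 1: flow for 1.1289 to horizon, guard not reached → x = (-1.8660, 3.9612)

1 0.4112 2->3
2 1.1216 3->0
3 1.5843 0->1
final: 1 -1.8660 3.9612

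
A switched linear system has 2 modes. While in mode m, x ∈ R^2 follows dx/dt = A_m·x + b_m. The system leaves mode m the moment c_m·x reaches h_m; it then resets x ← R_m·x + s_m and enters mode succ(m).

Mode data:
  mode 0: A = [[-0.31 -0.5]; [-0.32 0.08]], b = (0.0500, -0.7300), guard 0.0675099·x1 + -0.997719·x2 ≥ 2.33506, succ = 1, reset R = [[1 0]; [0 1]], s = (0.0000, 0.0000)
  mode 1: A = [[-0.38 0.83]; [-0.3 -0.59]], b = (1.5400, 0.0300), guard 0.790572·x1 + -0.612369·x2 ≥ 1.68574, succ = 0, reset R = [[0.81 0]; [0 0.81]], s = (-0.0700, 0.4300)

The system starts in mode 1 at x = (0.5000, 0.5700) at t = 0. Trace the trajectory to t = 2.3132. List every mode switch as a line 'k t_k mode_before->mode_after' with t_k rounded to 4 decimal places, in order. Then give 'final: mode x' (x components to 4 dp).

Mode 1: guard c·x = 1.6857 hit at Δt = 1.2845 (t = 1.2845), x⁻ = (2.0478, -0.1091) → reset → x⁺ = (1.5887, 0.3416), jump to mode 0
Mode 0: flow for 1.0287 to horizon, guard not reached → x = (1.3342, -0.8934)

1 1.2845 1->0
final: 0 1.3342 -0.8934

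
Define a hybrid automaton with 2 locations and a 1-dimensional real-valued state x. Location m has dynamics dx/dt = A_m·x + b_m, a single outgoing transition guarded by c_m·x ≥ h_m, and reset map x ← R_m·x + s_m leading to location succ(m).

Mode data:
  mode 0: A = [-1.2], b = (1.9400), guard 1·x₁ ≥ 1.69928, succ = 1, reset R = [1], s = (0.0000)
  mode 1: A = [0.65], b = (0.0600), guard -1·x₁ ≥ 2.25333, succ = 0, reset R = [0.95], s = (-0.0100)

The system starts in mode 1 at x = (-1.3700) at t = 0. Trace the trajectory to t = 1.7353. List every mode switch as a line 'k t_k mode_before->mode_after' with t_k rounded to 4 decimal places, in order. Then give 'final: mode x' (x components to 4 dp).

Mode 1: guard c·x = 2.2533 hit at Δt = 0.8085 (t = 0.8085), x⁻ = (-2.2533) → reset → x⁺ = (-2.1507), jump to mode 0
Mode 0: flow for 0.9268 to horizon, guard not reached → x = (0.3778)

1 0.8085 1->0
final: 0 0.3778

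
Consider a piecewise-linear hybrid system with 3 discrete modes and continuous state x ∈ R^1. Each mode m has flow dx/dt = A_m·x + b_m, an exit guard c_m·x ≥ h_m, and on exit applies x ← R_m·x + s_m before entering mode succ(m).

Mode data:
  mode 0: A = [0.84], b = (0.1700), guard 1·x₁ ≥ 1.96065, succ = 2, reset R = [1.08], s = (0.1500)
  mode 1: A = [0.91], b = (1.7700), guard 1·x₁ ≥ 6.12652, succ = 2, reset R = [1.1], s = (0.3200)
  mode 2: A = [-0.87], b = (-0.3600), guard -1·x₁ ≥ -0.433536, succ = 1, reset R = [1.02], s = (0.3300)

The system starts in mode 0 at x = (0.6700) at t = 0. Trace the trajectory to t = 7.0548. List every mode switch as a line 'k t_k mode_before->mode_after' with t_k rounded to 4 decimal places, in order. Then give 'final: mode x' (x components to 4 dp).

Mode 0: guard c·x = 1.9607 hit at Δt = 1.0810 (t = 1.0810), x⁻ = (1.9607) → reset → x⁺ = (2.2675), jump to mode 2
Mode 2: guard c·x = -0.4335 hit at Δt = 1.3241 (t = 2.4051), x⁻ = (0.4335) → reset → x⁺ = (0.7722), jump to mode 1
Mode 1: guard c·x = 6.1265 hit at Δt = 1.1964 (t = 3.6015), x⁻ = (6.1265) → reset → x⁺ = (7.0592), jump to mode 2
Mode 2: guard c·x = -0.4335 hit at Δt = 2.5023 (t = 6.1037), x⁻ = (0.4335) → reset → x⁺ = (0.7722), jump to mode 1
Mode 1: flow for 0.9511 to horizon, guard not reached → x = (4.5114)

1 1.0810 0->2
2 2.4051 2->1
3 3.6015 1->2
4 6.1037 2->1
final: 1 4.5114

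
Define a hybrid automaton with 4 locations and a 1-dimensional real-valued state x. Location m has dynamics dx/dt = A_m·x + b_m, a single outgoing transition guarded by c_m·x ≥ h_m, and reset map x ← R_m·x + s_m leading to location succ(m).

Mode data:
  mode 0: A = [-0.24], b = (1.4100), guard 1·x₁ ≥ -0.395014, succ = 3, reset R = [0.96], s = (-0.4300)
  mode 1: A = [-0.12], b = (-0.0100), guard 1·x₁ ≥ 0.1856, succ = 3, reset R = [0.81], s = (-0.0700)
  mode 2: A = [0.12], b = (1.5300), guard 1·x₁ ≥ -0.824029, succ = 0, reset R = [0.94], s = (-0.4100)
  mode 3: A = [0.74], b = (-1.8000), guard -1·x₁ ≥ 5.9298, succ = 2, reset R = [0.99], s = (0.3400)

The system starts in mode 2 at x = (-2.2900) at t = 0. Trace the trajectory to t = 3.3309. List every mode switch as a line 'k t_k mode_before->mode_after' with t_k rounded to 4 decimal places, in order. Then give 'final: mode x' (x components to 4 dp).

1 1.0930 2->0
2 1.5872 0->3
3 2.8678 3->2
final: 2 -5.1179

Mode 2: guard c·x = -0.8240 hit at Δt = 1.0930 (t = 1.0930), x⁻ = (-0.8240) → reset → x⁺ = (-1.1846), jump to mode 0
Mode 0: guard c·x = -0.3950 hit at Δt = 0.4942 (t = 1.5872), x⁻ = (-0.3950) → reset → x⁺ = (-0.8092), jump to mode 3
Mode 3: guard c·x = 5.9298 hit at Δt = 1.2806 (t = 2.8678), x⁻ = (-5.9298) → reset → x⁺ = (-5.5305), jump to mode 2
Mode 2: flow for 0.4631 to horizon, guard not reached → x = (-5.1179)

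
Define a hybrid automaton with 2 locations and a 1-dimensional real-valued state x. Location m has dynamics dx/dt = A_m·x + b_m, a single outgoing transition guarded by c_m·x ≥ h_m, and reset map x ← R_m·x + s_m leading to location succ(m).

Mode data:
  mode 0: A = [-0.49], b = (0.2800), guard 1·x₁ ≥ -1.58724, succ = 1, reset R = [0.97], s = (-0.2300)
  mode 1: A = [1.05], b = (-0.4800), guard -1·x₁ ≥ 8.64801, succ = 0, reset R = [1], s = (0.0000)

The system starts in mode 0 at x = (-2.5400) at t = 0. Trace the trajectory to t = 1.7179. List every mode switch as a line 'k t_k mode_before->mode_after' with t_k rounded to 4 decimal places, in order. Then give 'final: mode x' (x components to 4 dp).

Mode 0: guard c·x = -1.5872 hit at Δt = 0.7461 (t = 0.7461), x⁻ = (-1.5872) → reset → x⁺ = (-1.7696), jump to mode 1
Mode 1: flow for 0.9718 to horizon, guard not reached → x = (-5.7205)

1 0.7461 0->1
final: 1 -5.7205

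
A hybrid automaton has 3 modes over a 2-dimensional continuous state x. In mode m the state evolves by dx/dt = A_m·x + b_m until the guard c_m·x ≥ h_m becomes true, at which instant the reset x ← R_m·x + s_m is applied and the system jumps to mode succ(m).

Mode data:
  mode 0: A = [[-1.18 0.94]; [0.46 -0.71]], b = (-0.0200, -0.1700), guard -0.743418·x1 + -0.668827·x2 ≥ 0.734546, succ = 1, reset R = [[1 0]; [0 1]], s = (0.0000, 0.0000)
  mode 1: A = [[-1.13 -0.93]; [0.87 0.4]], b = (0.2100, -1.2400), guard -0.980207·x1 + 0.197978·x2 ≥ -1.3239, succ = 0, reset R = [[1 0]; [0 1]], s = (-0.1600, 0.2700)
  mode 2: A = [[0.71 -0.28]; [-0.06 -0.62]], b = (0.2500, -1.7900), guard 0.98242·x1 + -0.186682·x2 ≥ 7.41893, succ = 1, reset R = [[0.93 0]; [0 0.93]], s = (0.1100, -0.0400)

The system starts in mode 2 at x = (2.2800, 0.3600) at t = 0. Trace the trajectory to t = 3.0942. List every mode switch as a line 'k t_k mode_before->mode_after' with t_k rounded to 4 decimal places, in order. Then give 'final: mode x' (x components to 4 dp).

1 1.4020 2->1
2 2.6870 1->0
final: 0 1.2002 1.0762

Mode 2: guard c·x = 7.4189 hit at Δt = 1.4020 (t = 1.4020), x⁻ = (7.2124, -1.7857) → reset → x⁺ = (6.8175, -1.7007), jump to mode 1
Mode 1: guard c·x = -1.3239 hit at Δt = 1.2850 (t = 2.6870), x⁻ = (1.5461, 0.9678) → reset → x⁺ = (1.3861, 1.2378), jump to mode 0
Mode 0: flow for 0.4072 to horizon, guard not reached → x = (1.2002, 1.0762)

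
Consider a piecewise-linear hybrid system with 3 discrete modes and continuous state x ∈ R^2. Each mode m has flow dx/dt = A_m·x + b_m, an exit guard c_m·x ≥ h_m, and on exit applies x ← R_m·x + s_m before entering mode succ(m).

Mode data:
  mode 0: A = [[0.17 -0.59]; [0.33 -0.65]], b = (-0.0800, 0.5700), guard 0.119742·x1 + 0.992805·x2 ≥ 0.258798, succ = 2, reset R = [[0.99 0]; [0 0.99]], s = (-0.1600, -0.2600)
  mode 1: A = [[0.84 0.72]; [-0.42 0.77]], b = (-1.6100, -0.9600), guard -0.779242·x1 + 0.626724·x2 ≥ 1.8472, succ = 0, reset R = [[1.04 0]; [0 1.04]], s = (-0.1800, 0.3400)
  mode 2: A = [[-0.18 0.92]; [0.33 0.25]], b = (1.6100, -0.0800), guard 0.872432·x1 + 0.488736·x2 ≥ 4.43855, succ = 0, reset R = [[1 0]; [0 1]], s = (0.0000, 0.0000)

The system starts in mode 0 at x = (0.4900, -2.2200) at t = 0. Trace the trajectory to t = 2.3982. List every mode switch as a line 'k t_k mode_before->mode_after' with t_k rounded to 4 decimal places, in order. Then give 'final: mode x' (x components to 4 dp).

Mode 0: guard c·x = 0.2588 hit at Δt = 1.4939 (t = 1.4939), x⁻ = (1.4701, 0.0834) → reset → x⁺ = (1.2954, -0.1775), jump to mode 2
Mode 2: flow for 0.9043 to horizon, guard not reached → x = (2.4724, 0.3137)

1 1.4939 0->2
final: 2 2.4724 0.3137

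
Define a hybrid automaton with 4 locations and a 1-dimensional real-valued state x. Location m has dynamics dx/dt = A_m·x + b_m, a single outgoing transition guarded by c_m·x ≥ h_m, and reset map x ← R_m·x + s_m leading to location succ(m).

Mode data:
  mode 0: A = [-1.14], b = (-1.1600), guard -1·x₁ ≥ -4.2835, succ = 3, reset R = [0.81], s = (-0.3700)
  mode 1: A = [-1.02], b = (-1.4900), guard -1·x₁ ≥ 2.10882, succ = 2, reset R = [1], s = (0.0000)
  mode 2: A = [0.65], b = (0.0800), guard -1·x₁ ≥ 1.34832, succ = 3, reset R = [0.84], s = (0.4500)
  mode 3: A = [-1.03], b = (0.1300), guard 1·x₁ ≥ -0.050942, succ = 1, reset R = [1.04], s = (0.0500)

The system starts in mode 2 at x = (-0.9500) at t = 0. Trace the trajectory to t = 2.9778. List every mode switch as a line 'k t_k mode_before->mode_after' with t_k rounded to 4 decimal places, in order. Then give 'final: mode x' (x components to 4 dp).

Mode 2: guard c·x = 1.3483 hit at Δt = 0.6049 (t = 0.6049), x⁻ = (-1.3483) → reset → x⁺ = (-0.6826), jump to mode 3
Mode 3: guard c·x = -0.0509 hit at Δt = 1.4743 (t = 2.0792), x⁻ = (-0.0509) → reset → x⁺ = (-0.0030), jump to mode 1
Mode 1: flow for 0.8986 to horizon, guard not reached → x = (-0.8778)

1 0.6049 2->3
2 2.0792 3->1
final: 1 -0.8778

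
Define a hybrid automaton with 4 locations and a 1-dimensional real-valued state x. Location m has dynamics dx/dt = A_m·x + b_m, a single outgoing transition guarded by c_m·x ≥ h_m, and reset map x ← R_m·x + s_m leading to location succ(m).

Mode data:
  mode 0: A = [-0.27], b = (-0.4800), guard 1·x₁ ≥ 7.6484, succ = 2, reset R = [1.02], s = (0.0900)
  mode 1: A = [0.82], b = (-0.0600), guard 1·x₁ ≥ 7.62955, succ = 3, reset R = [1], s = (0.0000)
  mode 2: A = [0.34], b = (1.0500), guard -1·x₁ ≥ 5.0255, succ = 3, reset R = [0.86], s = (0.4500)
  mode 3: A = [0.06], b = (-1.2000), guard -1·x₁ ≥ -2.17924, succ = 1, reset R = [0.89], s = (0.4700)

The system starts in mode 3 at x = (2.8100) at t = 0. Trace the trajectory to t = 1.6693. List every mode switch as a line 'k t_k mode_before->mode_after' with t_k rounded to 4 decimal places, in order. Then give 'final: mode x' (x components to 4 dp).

1 0.6006 3->1
final: 1 5.6853

Mode 3: guard c·x = -2.1792 hit at Δt = 0.6006 (t = 0.6006), x⁻ = (2.1792) → reset → x⁺ = (2.4095), jump to mode 1
Mode 1: flow for 1.0687 to horizon, guard not reached → x = (5.6853)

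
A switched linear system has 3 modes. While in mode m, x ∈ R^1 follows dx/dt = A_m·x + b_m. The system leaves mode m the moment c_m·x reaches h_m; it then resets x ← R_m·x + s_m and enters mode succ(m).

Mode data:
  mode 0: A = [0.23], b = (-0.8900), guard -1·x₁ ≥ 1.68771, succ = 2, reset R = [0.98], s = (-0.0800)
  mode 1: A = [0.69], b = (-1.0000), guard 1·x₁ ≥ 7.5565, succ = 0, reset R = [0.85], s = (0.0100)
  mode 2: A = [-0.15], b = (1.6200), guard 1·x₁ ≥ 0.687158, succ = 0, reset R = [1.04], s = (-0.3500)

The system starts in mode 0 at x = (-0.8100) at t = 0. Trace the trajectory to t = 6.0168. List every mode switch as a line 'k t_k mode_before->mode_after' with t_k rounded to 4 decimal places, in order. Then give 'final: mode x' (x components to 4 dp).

Mode 0: guard c·x = 1.6877 hit at Δt = 0.7474 (t = 0.7474), x⁻ = (-1.6877) → reset → x⁺ = (-1.7340), jump to mode 2
Mode 2: guard c·x = 0.6872 hit at Δt = 1.4309 (t = 2.1783), x⁻ = (0.6872) → reset → x⁺ = (0.3646), jump to mode 0
Mode 0: guard c·x = 1.6877 hit at Δt = 2.0041 (t = 4.1824), x⁻ = (-1.6877) → reset → x⁺ = (-1.7340), jump to mode 2
Mode 2: guard c·x = 0.6872 hit at Δt = 1.4309 (t = 5.6133), x⁻ = (0.6872) → reset → x⁺ = (0.3646), jump to mode 0
Mode 0: flow for 0.4035 to horizon, guard not reached → x = (0.0238)

1 0.7474 0->2
2 2.1783 2->0
3 4.1824 0->2
4 5.6133 2->0
final: 0 0.0238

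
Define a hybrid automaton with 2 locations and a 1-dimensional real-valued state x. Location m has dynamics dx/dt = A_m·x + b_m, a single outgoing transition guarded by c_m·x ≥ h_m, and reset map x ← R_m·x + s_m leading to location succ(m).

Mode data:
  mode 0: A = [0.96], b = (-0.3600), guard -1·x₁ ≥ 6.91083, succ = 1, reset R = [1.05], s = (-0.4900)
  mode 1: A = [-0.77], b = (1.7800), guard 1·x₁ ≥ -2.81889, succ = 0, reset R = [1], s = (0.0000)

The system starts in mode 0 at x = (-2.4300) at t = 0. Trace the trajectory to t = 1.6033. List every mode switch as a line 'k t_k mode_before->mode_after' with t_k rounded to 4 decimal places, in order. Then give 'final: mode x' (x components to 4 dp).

1 0.9943 0->1
final: 1 -3.9814

Mode 0: guard c·x = 6.9108 hit at Δt = 0.9943 (t = 0.9943), x⁻ = (-6.9108) → reset → x⁺ = (-7.7464), jump to mode 1
Mode 1: flow for 0.6090 to horizon, guard not reached → x = (-3.9814)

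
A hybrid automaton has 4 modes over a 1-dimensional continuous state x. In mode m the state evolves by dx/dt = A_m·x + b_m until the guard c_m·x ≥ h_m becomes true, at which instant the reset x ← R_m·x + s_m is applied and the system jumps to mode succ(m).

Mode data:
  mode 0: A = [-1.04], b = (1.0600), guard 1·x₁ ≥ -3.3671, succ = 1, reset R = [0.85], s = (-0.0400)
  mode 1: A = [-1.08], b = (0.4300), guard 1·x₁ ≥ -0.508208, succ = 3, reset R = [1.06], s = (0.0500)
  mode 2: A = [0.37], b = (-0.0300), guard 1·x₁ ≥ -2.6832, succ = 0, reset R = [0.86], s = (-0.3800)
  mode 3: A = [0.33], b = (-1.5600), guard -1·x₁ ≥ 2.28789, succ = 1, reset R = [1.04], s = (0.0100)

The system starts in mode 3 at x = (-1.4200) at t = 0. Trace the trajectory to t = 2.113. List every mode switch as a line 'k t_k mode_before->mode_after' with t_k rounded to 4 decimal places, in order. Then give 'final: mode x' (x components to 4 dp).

Mode 3: guard c·x = 2.2879 hit at Δt = 0.4002 (t = 0.4002), x⁻ = (-2.2879) → reset → x⁺ = (-2.3694), jump to mode 1
Mode 1: guard c·x = -0.5082 hit at Δt = 1.0336 (t = 1.4338), x⁻ = (-0.5082) → reset → x⁺ = (-0.4887), jump to mode 3
Mode 3: flow for 0.6792 to horizon, guard not reached → x = (-1.7992)

1 0.4002 3->1
2 1.4338 1->3
final: 3 -1.7992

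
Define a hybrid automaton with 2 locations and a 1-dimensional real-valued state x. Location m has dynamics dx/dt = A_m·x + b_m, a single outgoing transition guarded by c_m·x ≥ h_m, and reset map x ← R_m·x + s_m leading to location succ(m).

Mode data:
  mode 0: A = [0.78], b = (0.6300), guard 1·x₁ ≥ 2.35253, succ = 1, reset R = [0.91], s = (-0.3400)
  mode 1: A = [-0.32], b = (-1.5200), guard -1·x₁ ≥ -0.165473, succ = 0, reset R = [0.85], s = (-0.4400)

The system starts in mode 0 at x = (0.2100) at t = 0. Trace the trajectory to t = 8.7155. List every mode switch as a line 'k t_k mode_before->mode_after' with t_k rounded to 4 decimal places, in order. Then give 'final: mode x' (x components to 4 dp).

1 1.4527 0->1
2 2.3502 1->0
3 4.6928 0->1
4 5.5903 1->0
5 7.9329 0->1
final: 1 0.3496

Mode 0: guard c·x = 2.3525 hit at Δt = 1.4527 (t = 1.4527), x⁻ = (2.3525) → reset → x⁺ = (1.8008), jump to mode 1
Mode 1: guard c·x = -0.1655 hit at Δt = 0.8975 (t = 2.3502), x⁻ = (0.1655) → reset → x⁺ = (-0.2993), jump to mode 0
Mode 0: guard c·x = 2.3525 hit at Δt = 2.3426 (t = 4.6928), x⁻ = (2.3525) → reset → x⁺ = (1.8008), jump to mode 1
Mode 1: guard c·x = -0.1655 hit at Δt = 0.8975 (t = 5.5903), x⁻ = (0.1655) → reset → x⁺ = (-0.2993), jump to mode 0
Mode 0: guard c·x = 2.3525 hit at Δt = 2.3426 (t = 7.9329), x⁻ = (2.3525) → reset → x⁺ = (1.8008), jump to mode 1
Mode 1: flow for 0.7826 to horizon, guard not reached → x = (0.3496)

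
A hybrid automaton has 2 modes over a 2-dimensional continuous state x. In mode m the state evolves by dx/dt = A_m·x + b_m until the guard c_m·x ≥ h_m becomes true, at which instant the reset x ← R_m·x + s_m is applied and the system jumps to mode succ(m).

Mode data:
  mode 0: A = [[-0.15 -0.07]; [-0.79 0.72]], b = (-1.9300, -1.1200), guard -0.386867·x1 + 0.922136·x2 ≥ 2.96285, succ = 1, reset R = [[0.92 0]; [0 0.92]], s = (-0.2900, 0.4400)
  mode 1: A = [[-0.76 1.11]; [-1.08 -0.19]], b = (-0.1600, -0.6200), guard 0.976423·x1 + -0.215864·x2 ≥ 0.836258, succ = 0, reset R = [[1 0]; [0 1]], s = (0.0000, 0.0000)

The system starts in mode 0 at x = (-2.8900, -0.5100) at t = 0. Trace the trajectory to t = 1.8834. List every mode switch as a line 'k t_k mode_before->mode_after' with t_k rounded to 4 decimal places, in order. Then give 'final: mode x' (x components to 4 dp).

Mode 0: guard c·x = 2.9628 hit at Δt = 1.0079 (t = 1.0079), x⁻ = (-4.3071, 1.4060) → reset → x⁺ = (-4.2526, 1.7336), jump to mode 1
Mode 1: flow for 0.8755 to horizon, guard not reached → x = (-0.3994, 2.8337)

1 1.0079 0->1
final: 1 -0.3994 2.8337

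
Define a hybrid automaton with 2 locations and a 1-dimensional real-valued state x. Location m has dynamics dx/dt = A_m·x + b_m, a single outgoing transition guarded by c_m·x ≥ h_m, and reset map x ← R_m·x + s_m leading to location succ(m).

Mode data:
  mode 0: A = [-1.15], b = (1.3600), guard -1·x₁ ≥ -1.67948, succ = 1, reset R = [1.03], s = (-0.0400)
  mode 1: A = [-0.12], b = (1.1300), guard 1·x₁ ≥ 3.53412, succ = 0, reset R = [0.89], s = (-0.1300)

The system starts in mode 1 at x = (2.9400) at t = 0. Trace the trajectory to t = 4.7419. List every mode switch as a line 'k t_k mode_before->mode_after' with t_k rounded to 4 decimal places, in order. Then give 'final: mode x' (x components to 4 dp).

Mode 1: guard c·x = 3.5341 hit at Δt = 0.8018 (t = 0.8018), x⁻ = (3.5341) → reset → x⁺ = (3.0154), jump to mode 0
Mode 0: guard c·x = -1.6795 hit at Δt = 1.1350 (t = 1.9368), x⁻ = (1.6795) → reset → x⁺ = (1.6899), jump to mode 1
Mode 1: guard c·x = 3.5341 hit at Δt = 2.2725 (t = 4.2093), x⁻ = (3.5341) → reset → x⁺ = (3.0154), jump to mode 0
Mode 0: flow for 0.5326 to horizon, guard not reached → x = (2.1760)

1 0.8018 1->0
2 1.9368 0->1
3 4.2093 1->0
final: 0 2.1760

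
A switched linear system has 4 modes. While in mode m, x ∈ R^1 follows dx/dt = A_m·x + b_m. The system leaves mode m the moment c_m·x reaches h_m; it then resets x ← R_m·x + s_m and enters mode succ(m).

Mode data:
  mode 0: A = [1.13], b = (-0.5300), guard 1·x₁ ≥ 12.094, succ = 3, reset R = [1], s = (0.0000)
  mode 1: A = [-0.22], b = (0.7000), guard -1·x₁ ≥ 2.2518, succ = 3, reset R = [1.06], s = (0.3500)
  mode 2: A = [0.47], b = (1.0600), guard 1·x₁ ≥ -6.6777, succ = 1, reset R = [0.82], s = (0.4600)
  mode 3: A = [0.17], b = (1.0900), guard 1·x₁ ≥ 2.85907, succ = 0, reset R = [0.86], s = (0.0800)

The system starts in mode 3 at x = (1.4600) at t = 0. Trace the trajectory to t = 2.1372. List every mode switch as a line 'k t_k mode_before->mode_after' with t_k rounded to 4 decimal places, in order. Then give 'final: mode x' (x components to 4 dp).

1 0.9623 3->0
final: 0 8.2765

Mode 3: guard c·x = 2.8591 hit at Δt = 0.9623 (t = 0.9623), x⁻ = (2.8591) → reset → x⁺ = (2.5388), jump to mode 0
Mode 0: flow for 1.1749 to horizon, guard not reached → x = (8.2765)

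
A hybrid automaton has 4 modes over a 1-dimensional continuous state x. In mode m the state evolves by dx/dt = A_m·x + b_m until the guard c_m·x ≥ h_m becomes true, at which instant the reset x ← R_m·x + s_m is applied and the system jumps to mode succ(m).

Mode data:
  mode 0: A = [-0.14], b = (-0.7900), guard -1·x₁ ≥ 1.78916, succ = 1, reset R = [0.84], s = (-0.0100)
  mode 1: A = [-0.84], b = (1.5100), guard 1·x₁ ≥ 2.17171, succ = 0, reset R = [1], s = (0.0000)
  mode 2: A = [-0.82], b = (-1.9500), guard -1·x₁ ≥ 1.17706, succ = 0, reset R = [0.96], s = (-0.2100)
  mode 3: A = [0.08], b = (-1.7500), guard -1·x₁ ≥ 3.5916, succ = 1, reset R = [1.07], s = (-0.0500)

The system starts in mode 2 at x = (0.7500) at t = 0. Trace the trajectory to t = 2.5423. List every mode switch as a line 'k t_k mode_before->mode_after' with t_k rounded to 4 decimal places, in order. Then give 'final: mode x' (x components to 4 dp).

1 1.1674 2->0
2 1.9549 0->1
final: 1 -0.2236

Mode 2: guard c·x = 1.1771 hit at Δt = 1.1674 (t = 1.1674), x⁻ = (-1.1771) → reset → x⁺ = (-1.3400), jump to mode 0
Mode 0: guard c·x = 1.7892 hit at Δt = 0.7875 (t = 1.9549), x⁻ = (-1.7892) → reset → x⁺ = (-1.5129), jump to mode 1
Mode 1: flow for 0.5874 to horizon, guard not reached → x = (-0.2236)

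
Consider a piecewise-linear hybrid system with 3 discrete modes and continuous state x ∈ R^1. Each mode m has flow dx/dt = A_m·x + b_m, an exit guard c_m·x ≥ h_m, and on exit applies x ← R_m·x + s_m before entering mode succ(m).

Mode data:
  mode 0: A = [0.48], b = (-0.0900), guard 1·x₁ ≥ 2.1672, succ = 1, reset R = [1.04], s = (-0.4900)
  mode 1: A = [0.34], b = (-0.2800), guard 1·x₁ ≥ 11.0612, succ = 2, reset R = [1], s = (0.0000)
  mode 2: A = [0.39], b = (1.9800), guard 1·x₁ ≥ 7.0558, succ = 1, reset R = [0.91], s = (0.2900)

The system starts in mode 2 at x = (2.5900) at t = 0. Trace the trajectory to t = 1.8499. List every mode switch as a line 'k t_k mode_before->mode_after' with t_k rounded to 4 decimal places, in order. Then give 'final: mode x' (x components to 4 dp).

1 1.1769 2->1
final: 1 8.2245

Mode 2: guard c·x = 7.0558 hit at Δt = 1.1769 (t = 1.1769), x⁻ = (7.0558) → reset → x⁺ = (6.7108), jump to mode 1
Mode 1: flow for 0.6730 to horizon, guard not reached → x = (8.2245)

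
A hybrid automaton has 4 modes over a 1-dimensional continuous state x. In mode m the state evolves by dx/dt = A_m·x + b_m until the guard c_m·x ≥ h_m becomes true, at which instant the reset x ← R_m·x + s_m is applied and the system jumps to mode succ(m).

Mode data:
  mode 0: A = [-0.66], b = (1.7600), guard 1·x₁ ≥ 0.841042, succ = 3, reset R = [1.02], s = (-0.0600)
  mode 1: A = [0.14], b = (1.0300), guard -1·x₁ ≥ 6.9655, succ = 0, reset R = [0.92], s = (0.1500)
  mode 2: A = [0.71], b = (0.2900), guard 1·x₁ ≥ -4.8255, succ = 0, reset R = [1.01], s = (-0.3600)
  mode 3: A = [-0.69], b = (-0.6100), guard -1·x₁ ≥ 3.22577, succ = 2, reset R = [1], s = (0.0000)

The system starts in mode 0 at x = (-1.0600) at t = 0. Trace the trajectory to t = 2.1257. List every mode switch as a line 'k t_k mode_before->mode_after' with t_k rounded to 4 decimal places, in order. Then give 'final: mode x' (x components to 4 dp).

1 1.0812 0->3
final: 3 -0.0660

Mode 0: guard c·x = 0.8410 hit at Δt = 1.0812 (t = 1.0812), x⁻ = (0.8410) → reset → x⁺ = (0.7979), jump to mode 3
Mode 3: flow for 1.0445 to horizon, guard not reached → x = (-0.0660)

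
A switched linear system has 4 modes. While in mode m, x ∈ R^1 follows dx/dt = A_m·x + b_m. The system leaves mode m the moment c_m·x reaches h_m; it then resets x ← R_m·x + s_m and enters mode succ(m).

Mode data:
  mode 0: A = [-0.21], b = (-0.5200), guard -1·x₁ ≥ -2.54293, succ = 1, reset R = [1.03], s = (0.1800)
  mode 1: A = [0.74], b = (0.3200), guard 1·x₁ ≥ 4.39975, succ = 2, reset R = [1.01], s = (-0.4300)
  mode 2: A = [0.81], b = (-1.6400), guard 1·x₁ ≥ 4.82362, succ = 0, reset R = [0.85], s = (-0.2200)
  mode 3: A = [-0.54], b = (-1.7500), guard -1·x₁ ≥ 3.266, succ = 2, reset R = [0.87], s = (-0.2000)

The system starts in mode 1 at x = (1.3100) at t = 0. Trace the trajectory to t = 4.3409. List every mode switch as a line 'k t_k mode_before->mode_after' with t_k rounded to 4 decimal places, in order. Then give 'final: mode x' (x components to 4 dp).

Mode 1: guard c·x = 4.3998 hit at Δt = 1.3784 (t = 1.3784), x⁻ = (4.3997) → reset → x⁺ = (4.0137), jump to mode 2
Mode 2: guard c·x = 4.8236 hit at Δt = 0.4217 (t = 1.8001), x⁻ = (4.8236) → reset → x⁺ = (3.8801), jump to mode 0
Mode 0: guard c·x = -2.5429 hit at Δt = 1.1247 (t = 2.9248), x⁻ = (2.5429) → reset → x⁺ = (2.7992), jump to mode 1
Mode 1: guard c·x = 4.3998 hit at Δt = 0.5437 (t = 3.4685), x⁻ = (4.3997) → reset → x⁺ = (4.0137), jump to mode 2
Mode 2: guard c·x = 4.8236 hit at Δt = 0.4217 (t = 3.8902), x⁻ = (4.8236) → reset → x⁺ = (3.8801), jump to mode 0
Mode 0: flow for 0.4507 to horizon, guard not reached → x = (3.3060)

1 1.3784 1->2
2 1.8001 2->0
3 2.9248 0->1
4 3.4685 1->2
5 3.8902 2->0
final: 0 3.3060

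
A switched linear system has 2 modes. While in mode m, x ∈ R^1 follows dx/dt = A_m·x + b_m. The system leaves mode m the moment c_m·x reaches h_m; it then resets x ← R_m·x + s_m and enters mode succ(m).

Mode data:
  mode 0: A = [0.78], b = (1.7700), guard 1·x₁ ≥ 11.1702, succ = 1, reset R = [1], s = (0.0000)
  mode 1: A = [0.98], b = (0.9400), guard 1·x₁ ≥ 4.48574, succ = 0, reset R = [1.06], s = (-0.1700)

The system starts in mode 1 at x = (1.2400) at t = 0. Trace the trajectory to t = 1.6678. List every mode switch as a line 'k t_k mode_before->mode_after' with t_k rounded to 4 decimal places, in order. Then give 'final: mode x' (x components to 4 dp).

Mode 1: guard c·x = 4.4857 hit at Δt = 0.9251 (t = 0.9251), x⁻ = (4.4857) → reset → x⁺ = (4.5849), jump to mode 0
Mode 0: flow for 0.7427 to horizon, guard not reached → x = (9.9640)

1 0.9251 1->0
final: 0 9.9640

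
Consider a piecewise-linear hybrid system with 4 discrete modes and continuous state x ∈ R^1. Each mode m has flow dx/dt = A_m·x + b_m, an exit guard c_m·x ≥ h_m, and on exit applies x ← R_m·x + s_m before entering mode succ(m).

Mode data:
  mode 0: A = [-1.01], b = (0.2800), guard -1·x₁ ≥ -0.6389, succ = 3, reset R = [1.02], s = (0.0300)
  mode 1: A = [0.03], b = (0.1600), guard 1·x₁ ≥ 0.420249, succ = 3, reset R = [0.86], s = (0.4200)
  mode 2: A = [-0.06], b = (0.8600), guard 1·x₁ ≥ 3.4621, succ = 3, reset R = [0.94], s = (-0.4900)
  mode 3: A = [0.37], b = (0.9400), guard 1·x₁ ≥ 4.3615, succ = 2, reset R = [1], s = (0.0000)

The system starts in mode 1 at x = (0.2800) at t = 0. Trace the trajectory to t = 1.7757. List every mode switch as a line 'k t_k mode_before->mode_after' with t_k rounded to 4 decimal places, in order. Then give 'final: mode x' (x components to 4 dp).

1 0.8226 1->3
final: 3 2.1860

Mode 1: guard c·x = 0.4202 hit at Δt = 0.8226 (t = 0.8226), x⁻ = (0.4202) → reset → x⁺ = (0.7814), jump to mode 3
Mode 3: flow for 0.9531 to horizon, guard not reached → x = (2.1860)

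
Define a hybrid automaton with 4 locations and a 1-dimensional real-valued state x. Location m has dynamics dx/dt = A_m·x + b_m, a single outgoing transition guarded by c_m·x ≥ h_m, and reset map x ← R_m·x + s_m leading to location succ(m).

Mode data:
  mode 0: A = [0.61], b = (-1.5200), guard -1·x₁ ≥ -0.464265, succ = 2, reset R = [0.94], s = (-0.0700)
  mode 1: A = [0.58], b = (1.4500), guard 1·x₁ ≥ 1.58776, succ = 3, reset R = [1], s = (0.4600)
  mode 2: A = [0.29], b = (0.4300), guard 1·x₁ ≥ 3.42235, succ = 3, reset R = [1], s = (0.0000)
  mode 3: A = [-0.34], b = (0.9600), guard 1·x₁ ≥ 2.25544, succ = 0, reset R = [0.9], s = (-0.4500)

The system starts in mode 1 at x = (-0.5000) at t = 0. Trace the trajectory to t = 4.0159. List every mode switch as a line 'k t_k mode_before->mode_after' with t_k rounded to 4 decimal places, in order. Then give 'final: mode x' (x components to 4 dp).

1 1.2325 1->3
2 2.1489 3->0
3 3.4588 0->2
final: 2 0.6906

Mode 1: guard c·x = 1.5878 hit at Δt = 1.2325 (t = 1.2325), x⁻ = (1.5878) → reset → x⁺ = (2.0478), jump to mode 3
Mode 3: guard c·x = 2.2554 hit at Δt = 0.9164 (t = 2.1489), x⁻ = (2.2554) → reset → x⁺ = (1.5799), jump to mode 0
Mode 0: guard c·x = -0.4643 hit at Δt = 1.3099 (t = 3.4588), x⁻ = (0.4643) → reset → x⁺ = (0.3664), jump to mode 2
Mode 2: flow for 0.5571 to horizon, guard not reached → x = (0.6906)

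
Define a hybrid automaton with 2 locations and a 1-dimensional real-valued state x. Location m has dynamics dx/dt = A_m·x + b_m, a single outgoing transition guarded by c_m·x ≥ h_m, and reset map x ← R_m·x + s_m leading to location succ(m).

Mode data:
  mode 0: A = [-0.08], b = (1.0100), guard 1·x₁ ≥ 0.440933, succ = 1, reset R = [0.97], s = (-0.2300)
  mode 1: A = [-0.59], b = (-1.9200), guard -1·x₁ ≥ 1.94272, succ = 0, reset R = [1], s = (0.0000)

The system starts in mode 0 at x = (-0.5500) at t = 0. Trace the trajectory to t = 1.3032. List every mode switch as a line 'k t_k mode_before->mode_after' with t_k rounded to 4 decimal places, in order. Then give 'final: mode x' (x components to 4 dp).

Mode 0: guard c·x = 0.4409 hit at Δt = 0.9774 (t = 0.9774), x⁻ = (0.4409) → reset → x⁺ = (0.1977), jump to mode 1
Mode 1: flow for 0.3258 to horizon, guard not reached → x = (-0.4060)

1 0.9774 0->1
final: 1 -0.4060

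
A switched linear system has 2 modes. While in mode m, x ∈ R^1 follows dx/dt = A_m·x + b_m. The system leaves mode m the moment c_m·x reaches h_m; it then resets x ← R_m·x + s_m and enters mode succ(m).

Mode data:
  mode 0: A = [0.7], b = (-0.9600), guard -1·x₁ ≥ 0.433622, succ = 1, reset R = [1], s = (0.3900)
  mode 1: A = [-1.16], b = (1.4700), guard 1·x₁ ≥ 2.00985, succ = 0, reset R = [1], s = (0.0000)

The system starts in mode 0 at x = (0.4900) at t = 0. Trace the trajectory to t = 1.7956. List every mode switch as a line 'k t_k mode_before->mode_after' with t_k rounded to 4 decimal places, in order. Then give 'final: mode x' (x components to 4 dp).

1 1.0240 0->1
final: 1 0.7316

Mode 0: guard c·x = 0.4336 hit at Δt = 1.0240 (t = 1.0240), x⁻ = (-0.4336) → reset → x⁺ = (-0.0436), jump to mode 1
Mode 1: flow for 0.7716 to horizon, guard not reached → x = (0.7316)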